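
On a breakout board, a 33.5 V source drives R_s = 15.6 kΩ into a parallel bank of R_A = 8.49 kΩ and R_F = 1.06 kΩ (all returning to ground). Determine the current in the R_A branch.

Equivalent of the parallel group: R_p = 0.9423 kΩ.
V_A = 33.5 × 0.9423/16.54 = 1.908 V.
I(R_A) = V_A / R_A = 1.908/8.49 = 0.2248 mA.

I ≈ 0.225 mA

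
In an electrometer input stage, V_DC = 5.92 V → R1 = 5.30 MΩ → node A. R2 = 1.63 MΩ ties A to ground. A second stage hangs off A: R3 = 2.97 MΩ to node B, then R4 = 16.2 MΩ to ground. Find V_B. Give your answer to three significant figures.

Looking into the second stage from A: R3 + R4 = 19.17 MΩ appears in parallel with R2.
R2 ‖ (R3+R4) = 1.502 MΩ.
First divider: V_A = V_DC · 1.502/(5.30 + 1.502) = 1.307 V.
Then the unloaded second divider: V_B = V_A × R4/(R3+R4) = 1.307 × 0.8451 = 1.105 V.

V_B ≈ 1.10 V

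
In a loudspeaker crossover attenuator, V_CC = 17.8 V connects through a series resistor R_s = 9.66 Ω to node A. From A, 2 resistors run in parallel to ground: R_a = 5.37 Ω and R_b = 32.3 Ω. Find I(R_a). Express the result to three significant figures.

Equivalent of the parallel group: R_p = 4.604 Ω.
V_A by voltage divider: V_A = 17.8 × 4.604/(9.66 + 4.604) = 5.746 V.
Branch current I = V_A/R_a = 5.746/5.37 = 1.070 A.

I ≈ 1.07 A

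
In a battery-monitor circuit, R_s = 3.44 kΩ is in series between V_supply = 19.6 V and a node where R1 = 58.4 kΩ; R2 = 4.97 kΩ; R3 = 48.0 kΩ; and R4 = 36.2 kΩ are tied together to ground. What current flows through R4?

Parallel bank: R_p = 1/(1/58.4 + 1/4.97 + 1/48.0 + 1/36.2) = 3.748 kΩ.
V_A by voltage divider: V_A = 19.6 × 3.748/(3.44 + 3.748) = 10.22 V.
Branch current I = V_A/R4 = 10.22/36.2 = 0.2823 mA.
(Equivalently: I_total = 2.727 mA, then current-divider fraction G_k/ΣG = 0.1035.)

I ≈ 0.282 mA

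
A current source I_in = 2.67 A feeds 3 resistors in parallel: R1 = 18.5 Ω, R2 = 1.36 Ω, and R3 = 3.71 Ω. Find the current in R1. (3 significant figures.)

I ≈ 0.136 A

Total conductance ΣG = 1/18.5 + 1/1.36 + 1/3.71 = 1.059 (units of 1/Ω).
R1 takes the fraction G_k/ΣG = 0.05405/1.059 = 0.05105, so I = 2.67 × 0.05105 = 0.1363 A.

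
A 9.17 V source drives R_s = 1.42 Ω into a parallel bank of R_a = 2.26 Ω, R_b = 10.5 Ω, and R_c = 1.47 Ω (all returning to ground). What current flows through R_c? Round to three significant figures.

I ≈ 2.29 A

Equivalent of the parallel group: R_p = 0.8210 Ω.
V_A by voltage divider: V_A = 9.17 × 0.8210/(1.42 + 0.8210) = 3.360 V.
I(R_c) = V_A / R_c = 3.360/1.47 = 2.285 A.
(Equivalently: I_total = 4.092 A, then current-divider fraction G_k/ΣG = 0.5585.)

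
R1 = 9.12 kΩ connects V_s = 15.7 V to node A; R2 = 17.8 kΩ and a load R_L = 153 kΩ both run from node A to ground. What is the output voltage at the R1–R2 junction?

V_out ≈ 9.99 V

First combine the lower leg with the load: R2 ‖ R_L = 15.94 kΩ.
Then V_out = V_s · R2'/(R1 + R2') = 15.7 × 15.94/25.06 = 9.987 V.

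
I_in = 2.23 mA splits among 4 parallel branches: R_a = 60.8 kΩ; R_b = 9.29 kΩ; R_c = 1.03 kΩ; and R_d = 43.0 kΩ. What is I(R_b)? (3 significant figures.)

I ≈ 0.215 mA

Total conductance ΣG = 1/60.8 + 1/9.29 + 1/1.03 + 1/43.0 = 1.118 (units of 1/kΩ).
By the current-divider rule, I = I_in · G_k/ΣG = 2.23 × 0.09626 = 0.2147 mA.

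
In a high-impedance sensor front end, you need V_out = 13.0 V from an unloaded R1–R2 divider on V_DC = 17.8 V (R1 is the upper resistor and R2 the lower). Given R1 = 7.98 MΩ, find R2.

Required fraction k = V_out/V_DC = 0.7303.
R2 = R1 · 0.7303/(1 − 0.7303) = 21.61 MΩ.

R2 ≈ 21.6 MΩ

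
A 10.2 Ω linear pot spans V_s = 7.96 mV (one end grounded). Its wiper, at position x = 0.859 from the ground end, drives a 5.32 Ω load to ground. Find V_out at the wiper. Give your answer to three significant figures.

V_out ≈ 5.55 mV

Split the track: R_lower = x·R_p = 8.762 Ω, R_upper = (1−x)·R_p = 1.438 Ω.
R_L loads the lower segment: effective lower R = 3.310 Ω.
V_out = 7.96 × 3.310/(1.438 + 3.310) = 5.549 mV.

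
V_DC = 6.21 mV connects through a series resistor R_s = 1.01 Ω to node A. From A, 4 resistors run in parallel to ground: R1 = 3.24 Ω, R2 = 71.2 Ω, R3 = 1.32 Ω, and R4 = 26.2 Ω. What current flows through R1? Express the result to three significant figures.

Equivalent of the parallel group: R_p = 0.8941 Ω.
V_A by voltage divider: V_A = 6.21 × 0.8941/(1.01 + 0.8941) = 2.916 mV.
I(R1) = V_A / R1 = 2.916/3.24 = 0.9000 mA.
(Check via current divider: I_total = 3.261 mA; share G_k/ΣG = 0.2760 → same result.)

I ≈ 0.900 mA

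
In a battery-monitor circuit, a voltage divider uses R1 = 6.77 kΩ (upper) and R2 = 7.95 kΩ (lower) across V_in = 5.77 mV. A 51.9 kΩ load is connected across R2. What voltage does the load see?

The load sits in parallel with R2, giving an effective lower resistance R2' = R2·R_L/(R2+R_L) = 6.894 kΩ.
Voltage divider with the loaded lower leg: V_out = 5.77 × 6.894/(6.77 + 6.894) = 5.77 × 0.5045 = 2.911 mV.
(Unloaded it would be 3.12 mV; the load pulls it down.)

V_out ≈ 2.91 mV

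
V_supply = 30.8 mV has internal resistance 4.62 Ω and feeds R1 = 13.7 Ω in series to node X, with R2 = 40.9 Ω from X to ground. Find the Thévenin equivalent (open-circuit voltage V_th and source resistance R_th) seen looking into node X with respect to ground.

V_th ≈ 21.3 mV, R_th ≈ 12.7 Ω

R1' = 4.62 + 13.7 = 18.32 Ω (source resistance + R1).
With X open, the divider is unloaded: V_th = 30.8 × 40.9/59.22 = 21.27 mV.
Zeroing V_supply shorts the top of R1' to ground, so R_th = R1' ‖ R2 = 12.65 Ω.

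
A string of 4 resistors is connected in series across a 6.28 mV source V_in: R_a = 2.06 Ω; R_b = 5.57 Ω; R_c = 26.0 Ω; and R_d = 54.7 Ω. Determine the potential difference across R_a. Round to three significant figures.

V ≈ 0.146 mV

ΣR = 2.06 + 5.57 + 26.0 + 54.7 = 88.33 Ω.
Voltage divider: V = V_in · (2.060 / 88.33) = 6.28 × 0.02332 = 0.1465 mV.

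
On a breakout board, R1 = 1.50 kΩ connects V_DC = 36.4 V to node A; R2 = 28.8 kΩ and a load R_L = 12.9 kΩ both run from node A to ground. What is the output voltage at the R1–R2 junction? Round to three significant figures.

First combine the lower leg with the load: R2 ‖ R_L = 8.909 kΩ.
Now apply the divider: V_out = 36.4 × 0.8559 = 31.15 V.

V_out ≈ 31.2 V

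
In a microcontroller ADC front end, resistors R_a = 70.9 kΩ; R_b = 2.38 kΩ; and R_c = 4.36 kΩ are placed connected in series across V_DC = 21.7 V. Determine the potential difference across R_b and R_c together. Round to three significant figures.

V ≈ 1.88 V

ΣR = 70.9 + 2.38 + 4.36 = 77.64 kΩ.
R_{R_b..R_c} = 2.38 + 4.36 = 6.740 kΩ.
V = V_DC · R/ΣR = 21.7 × 0.08681 = 1.884 V.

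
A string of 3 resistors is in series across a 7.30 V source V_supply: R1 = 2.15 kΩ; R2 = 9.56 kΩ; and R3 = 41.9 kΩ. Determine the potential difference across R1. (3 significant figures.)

Series total: ΣR = 2.15 + 9.56 + 41.9 = 53.61 kΩ.
By the voltage-divider rule, V = 7.30 × 2.150/53.61 = 0.2928 V.

V ≈ 0.293 V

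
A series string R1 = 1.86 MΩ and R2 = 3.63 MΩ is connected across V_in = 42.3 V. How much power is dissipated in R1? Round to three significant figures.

P ≈ 110 µW

Series current I = V_in/ΣR = 42.3/5.490 = 7.705 µA.
P(R1) = I²·R1 = (7.705)² × 1.86 = 110.4 µW.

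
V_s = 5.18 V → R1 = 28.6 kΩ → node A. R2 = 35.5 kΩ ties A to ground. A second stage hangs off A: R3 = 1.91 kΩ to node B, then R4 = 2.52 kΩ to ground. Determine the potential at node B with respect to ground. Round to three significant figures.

Node A sees R2 in parallel with the series input of stage 2, R3 + R4 = 4.430 kΩ.
Effective lower resistance at A: R2 ‖ 4.430 = 3.939 kΩ.
So V_A = 5.18 × 0.1210 = 0.6270 V.
V_B = V_A × 0.5688 = 0.3567 V.

V_B ≈ 0.357 V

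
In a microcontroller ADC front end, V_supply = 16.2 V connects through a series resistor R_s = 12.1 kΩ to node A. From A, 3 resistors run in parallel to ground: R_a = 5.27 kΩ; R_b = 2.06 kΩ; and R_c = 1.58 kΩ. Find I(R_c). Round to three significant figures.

Combine the parallel branches: R_p = (1/5.27 + 1/2.06 + 1/1.58)⁻¹ = 0.7645 kΩ.
Node voltage V_A = V_supply · R_p/(R_s + R_p) = 16.2 × 0.05942 = 0.9627 V.
I(R_c) = V_A / R_c = 0.9627/1.58 = 0.6093 mA.
(Equivalently: I_total = 1.259 mA, then current-divider fraction G_k/ΣG = 0.4838.)

I ≈ 0.609 mA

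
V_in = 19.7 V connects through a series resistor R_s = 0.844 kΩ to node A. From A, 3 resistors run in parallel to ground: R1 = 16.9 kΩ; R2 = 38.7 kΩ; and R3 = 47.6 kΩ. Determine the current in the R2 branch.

Equivalent of the parallel group: R_p = 9.432 kΩ.
V_A = 19.7 × 9.432/10.28 = 18.08 V.
Branch current I = V_A/R2 = 18.08/38.7 = 0.4672 mA.
(Check via current divider: I_total = 1.917 mA; share G_k/ΣG = 0.2437 → same result.)

I ≈ 0.467 mA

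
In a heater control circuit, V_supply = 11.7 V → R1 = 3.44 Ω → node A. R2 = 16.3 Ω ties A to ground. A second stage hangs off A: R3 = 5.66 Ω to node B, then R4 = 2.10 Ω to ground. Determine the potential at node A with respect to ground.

V_A ≈ 7.07 V

Node A sees R2 in parallel with the series input of stage 2, R3 + R4 = 7.760 Ω.
Effective lower resistance at A: R2 ‖ 7.760 = 5.257 Ω.
First divider: V_A = V_supply · 5.257/(3.44 + 5.257) = 7.072 V.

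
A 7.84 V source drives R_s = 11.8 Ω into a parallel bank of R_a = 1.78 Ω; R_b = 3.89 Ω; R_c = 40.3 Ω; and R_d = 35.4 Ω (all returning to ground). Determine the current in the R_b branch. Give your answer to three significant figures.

I ≈ 0.179 A

Equivalent of the parallel group: R_p = 1.147 Ω.
Node voltage V_A = V_supply · R_p/(R_s + R_p) = 7.84 × 0.08858 = 0.6945 V.
Branch current I = V_A/R_b = 0.6945/3.89 = 0.1785 A.
(Check via current divider: I_total = 0.6056 A; share G_k/ΣG = 0.2948 → same result.)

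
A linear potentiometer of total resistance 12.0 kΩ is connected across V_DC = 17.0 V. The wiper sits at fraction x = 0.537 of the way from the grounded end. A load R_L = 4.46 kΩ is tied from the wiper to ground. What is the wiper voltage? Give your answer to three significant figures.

Lower segment x·R_p = 6.444 kΩ; upper segment (1−x)·R_p = 5.556 kΩ.
R_L loads the lower segment: effective lower R = 2.636 kΩ.
Loaded-divider output: V_out = 17.0 × 0.3218 = 5.470 V.

V_out ≈ 5.47 V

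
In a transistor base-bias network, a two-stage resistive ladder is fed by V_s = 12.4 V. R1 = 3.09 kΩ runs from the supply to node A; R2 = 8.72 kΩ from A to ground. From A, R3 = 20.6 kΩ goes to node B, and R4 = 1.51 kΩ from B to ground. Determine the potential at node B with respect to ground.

The second stage (R3 + R4 = 22.11 kΩ) loads node A in parallel with R2.
R2 ‖ (R3+R4) = 6.254 kΩ.
So V_A = 12.4 × 0.6693 = 8.299 V.
Stage 2 is unloaded, so V_B = V_A · R4/(R3+R4) = 8.299 × 1.51/22.11 = 0.5668 V.

V_B ≈ 0.567 V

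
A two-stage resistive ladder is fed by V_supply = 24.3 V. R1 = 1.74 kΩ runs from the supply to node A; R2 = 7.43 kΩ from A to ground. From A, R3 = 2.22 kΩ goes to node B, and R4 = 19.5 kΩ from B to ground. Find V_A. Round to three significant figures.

Node A sees R2 in parallel with the series input of stage 2, R3 + R4 = 21.72 kΩ.
Effective lower resistance at A: R2 ‖ 21.72 = 5.536 kΩ.
So V_A = 24.3 × 0.7609 = 18.49 V.

V_A ≈ 18.5 V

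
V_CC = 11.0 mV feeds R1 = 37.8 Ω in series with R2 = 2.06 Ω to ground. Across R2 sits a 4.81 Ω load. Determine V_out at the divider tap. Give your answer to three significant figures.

First combine the lower leg with the load: R2 ‖ R_L = 1.442 Ω.
Now apply the divider: V_out = 11.0 × 0.03675 = 0.4043 mV.
(Unloaded it would be 0.568 mV; the load pulls it down.)

V_out ≈ 0.404 mV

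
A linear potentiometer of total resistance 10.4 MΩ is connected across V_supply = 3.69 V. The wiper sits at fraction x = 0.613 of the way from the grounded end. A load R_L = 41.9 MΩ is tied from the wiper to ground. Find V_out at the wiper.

V_out ≈ 2.14 V

Lower segment x·R_p = 6.375 MΩ; upper segment (1−x)·R_p = 4.025 MΩ.
R_L loads the lower segment: effective lower R = 5.533 MΩ.
V_out = 3.69 × 5.533/(4.025 + 5.533) = 2.136 V.
(Unloaded: V_out = x·V_supply = 2.26 V.)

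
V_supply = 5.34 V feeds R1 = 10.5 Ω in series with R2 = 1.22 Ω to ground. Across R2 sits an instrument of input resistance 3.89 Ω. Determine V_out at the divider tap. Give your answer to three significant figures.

V_out ≈ 0.434 V

R2 ‖ R_L = (1.22 × 3.89)/(1.22 + 3.89) = 0.9287 Ω.
Then V_out = V_supply · R2'/(R1 + R2') = 5.34 × 0.9287/11.43 = 0.4339 V.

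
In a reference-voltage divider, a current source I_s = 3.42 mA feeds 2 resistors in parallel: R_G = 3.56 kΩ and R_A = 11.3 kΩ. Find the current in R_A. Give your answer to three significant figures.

For two parallel branches, I_k = I_s · (other R)/(sum of R).
So I = 3.42 × 3.56/14.86 = 0.8193 mA.

I ≈ 0.819 mA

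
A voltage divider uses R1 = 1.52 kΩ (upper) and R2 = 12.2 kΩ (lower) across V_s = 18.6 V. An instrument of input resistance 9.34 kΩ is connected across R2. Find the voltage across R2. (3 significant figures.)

V_out ≈ 14.4 V

First combine the lower leg with the load: R2 ‖ R_L = 5.290 kΩ.
Then V_out = V_s · R2'/(R1 + R2') = 18.6 × 5.290/6.810 = 14.45 V.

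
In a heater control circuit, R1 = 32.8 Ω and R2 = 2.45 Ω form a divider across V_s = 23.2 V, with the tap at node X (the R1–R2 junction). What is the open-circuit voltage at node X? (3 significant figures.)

V_th is the unloaded tap voltage: V_s · R2/(R1+R2) = 23.2 × 0.06950 = 1.612 V.

V_th ≈ 1.61 V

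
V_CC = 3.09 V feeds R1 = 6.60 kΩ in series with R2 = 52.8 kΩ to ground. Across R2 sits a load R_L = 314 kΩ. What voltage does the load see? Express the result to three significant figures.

The load sits in parallel with R2, giving an effective lower resistance R2' = R2·R_L/(R2+R_L) = 45.20 kΩ.
Voltage divider with the loaded lower leg: V_out = 3.09 × 45.20/(6.60 + 45.20) = 3.09 × 0.8726 = 2.696 V.
(Unloaded it would be 2.75 V; the load pulls it down.)

V_out ≈ 2.70 V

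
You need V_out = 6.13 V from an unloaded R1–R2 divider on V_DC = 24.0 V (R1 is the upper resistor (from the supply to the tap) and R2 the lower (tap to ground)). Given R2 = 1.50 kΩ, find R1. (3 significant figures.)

Required fraction k = V_out/V_DC = 0.2554.
Rearranging, R1 = R2·(1−k)/k = 1.50 × 2.915 = 4.373 kΩ.

R1 ≈ 4.37 kΩ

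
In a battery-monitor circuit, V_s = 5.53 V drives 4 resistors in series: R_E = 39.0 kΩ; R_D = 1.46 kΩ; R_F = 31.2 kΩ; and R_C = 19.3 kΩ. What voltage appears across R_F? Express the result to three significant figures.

V ≈ 1.90 V

ΣR = 39.0 + 1.46 + 31.2 + 19.3 = 90.96 kΩ.
By the voltage-divider rule, V = 5.53 × 31.20/90.96 = 1.897 V.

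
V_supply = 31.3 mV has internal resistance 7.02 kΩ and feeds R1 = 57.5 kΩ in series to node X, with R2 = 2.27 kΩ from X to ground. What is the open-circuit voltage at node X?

R1' = 7.02 + 57.5 = 64.52 kΩ (source resistance + R1).
Open-circuit (no load on X): V_th = V_supply · R2/(R1' + R2) = 31.3 × 2.27/(64.52 + 2.27) = 1.064 mV.

V_th ≈ 1.06 mV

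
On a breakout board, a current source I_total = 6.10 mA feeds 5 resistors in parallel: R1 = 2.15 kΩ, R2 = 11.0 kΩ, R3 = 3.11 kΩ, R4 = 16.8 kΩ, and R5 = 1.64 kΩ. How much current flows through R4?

ΣG = 1/2.15 + 1/11.0 + 1/3.11 + 1/16.8 + 1/1.64 = 1.547.
By the current-divider rule, I = I_total · G_k/ΣG = 6.10 × 0.03848 = 0.2347 mA.

I ≈ 0.235 mA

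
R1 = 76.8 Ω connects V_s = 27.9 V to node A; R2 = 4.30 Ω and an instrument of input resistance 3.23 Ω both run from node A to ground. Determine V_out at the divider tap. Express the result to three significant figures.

V_out ≈ 0.654 V

R2 ‖ R_L = (4.30 × 3.23)/(4.30 + 3.23) = 1.844 Ω.
Then V_out = V_s · R2'/(R1 + R2') = 27.9 × 1.844/78.64 = 0.6544 V.
(Unloaded it would be 1.48 V; the load pulls it down.)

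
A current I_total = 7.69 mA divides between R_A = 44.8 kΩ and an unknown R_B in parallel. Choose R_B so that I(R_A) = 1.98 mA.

In a two-way split, I_A/I_total = R_B/(R_A + R_B).
With f = 0.2575, R_B = R_A · f/(1−f) = 44.8 × 0.3468 = 15.53 kΩ.

R_B ≈ 15.5 kΩ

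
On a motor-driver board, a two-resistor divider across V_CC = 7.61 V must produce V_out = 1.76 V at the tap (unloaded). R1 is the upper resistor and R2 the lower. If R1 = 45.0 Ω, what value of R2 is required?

R2 ≈ 13.5 Ω

The divider ratio is R2/(R1+R2) = 1.76/7.61 = 0.2313.
So R2 = R1 · V_out/(V_CC − V_out) = 45.0 × 1.76/(7.61 − 1.76) = 45.0 × 0.3009 = 13.54 Ω.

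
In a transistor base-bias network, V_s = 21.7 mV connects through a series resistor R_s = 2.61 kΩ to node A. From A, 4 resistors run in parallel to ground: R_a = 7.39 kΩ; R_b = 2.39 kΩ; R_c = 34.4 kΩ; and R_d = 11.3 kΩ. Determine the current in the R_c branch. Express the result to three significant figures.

I ≈ 0.229 µA

Combine the parallel branches: R_p = (1/7.39 + 1/2.39 + 1/34.4 + 1/11.3)⁻¹ = 1.490 kΩ.
V_A by voltage divider: V_A = 21.7 × 1.490/(2.61 + 1.490) = 7.885 mV.
Branch current I = V_A/R_c = 7.885/34.4 = 0.2292 µA.
(Equivalently: I_total = 5.293 µA, then current-divider fraction G_k/ΣG = 0.04330.)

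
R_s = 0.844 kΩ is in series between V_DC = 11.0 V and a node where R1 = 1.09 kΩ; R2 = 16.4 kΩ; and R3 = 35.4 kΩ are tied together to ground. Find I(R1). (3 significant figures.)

I ≈ 5.46 mA

Parallel bank: R_p = 1/(1/1.09 + 1/16.4 + 1/35.4) = 0.9934 kΩ.
V_A by voltage divider: V_A = 11.0 × 0.9934/(0.844 + 0.9934) = 5.947 V.
Branch current I = V_A/R1 = 5.947/1.09 = 5.456 mA.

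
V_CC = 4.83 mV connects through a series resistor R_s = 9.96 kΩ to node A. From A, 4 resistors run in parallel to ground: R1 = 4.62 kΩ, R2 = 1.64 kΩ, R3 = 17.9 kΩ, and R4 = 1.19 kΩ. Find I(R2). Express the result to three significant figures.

Equivalent of the parallel group: R_p = 0.5806 kΩ.
Node voltage V_A = V_CC · R_p/(R_s + R_p) = 4.83 × 0.05508 = 0.2660 mV.
Branch current I = V_A/R2 = 0.2660/1.64 = 0.1622 µA.
(Check via current divider: I_total = 0.4582 µA; share G_k/ΣG = 0.3540 → same result.)

I ≈ 0.162 µA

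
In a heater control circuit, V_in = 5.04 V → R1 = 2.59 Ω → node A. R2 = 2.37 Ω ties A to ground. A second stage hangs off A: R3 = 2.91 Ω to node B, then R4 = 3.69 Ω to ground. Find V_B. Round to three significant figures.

V_B ≈ 1.13 V

Looking into the second stage from A: R3 + R4 = 6.600 Ω appears in parallel with R2.
R2 ‖ (R3+R4) = 1.744 Ω.
V_A = 5.04 × 1.744/(2.59 + 1.744) = 2.028 V.
Stage 2 is unloaded, so V_B = V_A · R4/(R3+R4) = 2.028 × 3.69/6.600 = 1.134 V.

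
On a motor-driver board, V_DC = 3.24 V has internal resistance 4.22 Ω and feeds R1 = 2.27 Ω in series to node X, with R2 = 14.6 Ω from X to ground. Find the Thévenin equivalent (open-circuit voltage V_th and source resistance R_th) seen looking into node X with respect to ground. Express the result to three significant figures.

V_th ≈ 2.24 V, R_th ≈ 4.49 Ω

R1' = 4.22 + 2.27 = 6.490 Ω (source resistance + R1).
Open-circuit (no load on X): V_th = V_DC · R2/(R1' + R2) = 3.24 × 14.6/(6.490 + 14.6) = 2.243 V.
Looking into X with the source shorted: R_th = R1'·R2/(R1'+R2) = 6.490 × 14.6/21.09 = 4.493 Ω.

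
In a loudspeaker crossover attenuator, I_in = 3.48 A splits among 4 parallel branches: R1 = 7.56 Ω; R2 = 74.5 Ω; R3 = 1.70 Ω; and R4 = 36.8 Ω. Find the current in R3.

I ≈ 2.69 A

Conductances: ΣG = 1/7.56 + 1/74.5 + 1/1.70 + 1/36.8 = 0.7611 (1/Ω).
Current divider: I(R3) = I_in · G_k/ΣG = 3.48 × (0.5882/0.7611) = 3.48 × 0.7729 = 2.690 A.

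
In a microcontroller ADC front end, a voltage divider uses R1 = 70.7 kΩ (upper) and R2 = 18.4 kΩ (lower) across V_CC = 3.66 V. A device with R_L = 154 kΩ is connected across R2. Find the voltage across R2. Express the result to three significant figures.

The load sits in parallel with R2, giving an effective lower resistance R2' = R2·R_L/(R2+R_L) = 16.44 kΩ.
Now apply the divider: V_out = 3.66 × 0.1886 = 0.6904 V.

V_out ≈ 0.690 V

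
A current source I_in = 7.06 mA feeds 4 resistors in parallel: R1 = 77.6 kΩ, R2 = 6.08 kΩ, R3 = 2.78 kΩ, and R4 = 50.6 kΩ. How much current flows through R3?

I ≈ 4.56 mA

ΣG = 1/77.6 + 1/6.08 + 1/2.78 + 1/50.6 = 0.5568.
By the current-divider rule, I = I_in · G_k/ΣG = 7.06 × 0.6460 = 4.561 mA.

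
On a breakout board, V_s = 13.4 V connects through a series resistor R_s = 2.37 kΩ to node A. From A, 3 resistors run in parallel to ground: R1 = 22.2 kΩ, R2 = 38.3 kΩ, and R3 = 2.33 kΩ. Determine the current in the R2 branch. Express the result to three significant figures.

Parallel bank: R_p = 1/(1/22.2 + 1/38.3 + 1/2.33) = 1.999 kΩ.
V_A by voltage divider: V_A = 13.4 × 1.999/(2.37 + 1.999) = 6.130 V.
Branch current I = V_A/R2 = 6.130/38.3 = 0.1601 mA.

I ≈ 0.160 mA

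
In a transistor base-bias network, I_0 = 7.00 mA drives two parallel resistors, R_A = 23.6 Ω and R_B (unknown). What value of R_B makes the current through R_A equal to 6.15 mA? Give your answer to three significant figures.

R_B ≈ 171 Ω

In a two-way split, I_A/I_0 = R_B/(R_A + R_B).
6.15/7.00 = R_B/(R_A + R_B) → R_B = R_A · (0.8786)/(1 − 0.8786) = 23.6 × 7.235 = 170.8 Ω.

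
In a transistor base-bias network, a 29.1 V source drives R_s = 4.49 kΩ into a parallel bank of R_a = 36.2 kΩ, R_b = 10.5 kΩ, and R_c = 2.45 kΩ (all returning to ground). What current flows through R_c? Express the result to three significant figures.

Equivalent of the parallel group: R_p = 1.883 kΩ.
V_A by voltage divider: V_A = 29.1 × 1.883/(4.49 + 1.883) = 8.599 V.
I(R_c) = V_A / R_c = 8.599/2.45 = 3.510 mA.

I ≈ 3.51 mA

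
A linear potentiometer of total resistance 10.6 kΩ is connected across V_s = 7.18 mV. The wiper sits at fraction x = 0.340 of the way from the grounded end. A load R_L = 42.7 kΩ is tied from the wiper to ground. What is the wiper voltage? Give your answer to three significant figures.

The pot divides into 6.996 kΩ above the wiper and 3.604 kΩ below.
(x·R_p) ‖ R_L = 3.323 kΩ.
V_out = 7.18 × 3.323/(6.996 + 3.323) = 2.312 mV.
(Unloaded: V_out = x·V_s = 2.44 mV.)

V_out ≈ 2.31 mV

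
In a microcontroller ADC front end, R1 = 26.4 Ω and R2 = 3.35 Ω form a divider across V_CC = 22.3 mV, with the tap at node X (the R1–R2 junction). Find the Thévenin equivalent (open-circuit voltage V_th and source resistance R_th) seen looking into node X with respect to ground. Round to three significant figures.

With X open, the divider is unloaded: V_th = 22.3 × 3.35/29.75 = 2.511 mV.
Zeroing V_CC shorts the top of R1 to ground, so R_th = R1 ‖ R2 = 2.973 Ω.

V_th ≈ 2.51 mV, R_th ≈ 2.97 Ω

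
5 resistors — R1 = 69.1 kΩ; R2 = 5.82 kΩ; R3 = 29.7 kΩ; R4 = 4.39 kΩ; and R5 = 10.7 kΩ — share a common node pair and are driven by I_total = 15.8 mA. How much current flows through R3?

I ≈ 0.983 mA

Conductances: ΣG = 1/69.1 + 1/5.82 + 1/29.7 + 1/4.39 + 1/10.7 = 0.5412 (1/kΩ).
By the current-divider rule, I = I_total · G_k/ΣG = 15.8 × 0.06221 = 0.9830 mA.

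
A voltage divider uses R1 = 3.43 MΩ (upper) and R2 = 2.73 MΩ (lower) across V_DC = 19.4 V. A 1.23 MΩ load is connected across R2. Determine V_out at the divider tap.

V_out ≈ 3.85 V

The load sits in parallel with R2, giving an effective lower resistance R2' = R2·R_L/(R2+R_L) = 0.8480 MΩ.
Then V_out = V_DC · R2'/(R1 + R2') = 19.4 × 0.8480/4.278 = 3.845 V.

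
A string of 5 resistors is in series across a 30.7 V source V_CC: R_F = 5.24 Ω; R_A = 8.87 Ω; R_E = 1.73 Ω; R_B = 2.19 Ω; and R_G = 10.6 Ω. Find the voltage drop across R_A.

V ≈ 9.51 V

Series total: ΣR = 5.24 + 8.87 + 1.73 + 2.19 + 10.6 = 28.63 Ω.
V = V_CC · R/ΣR = 30.7 × 0.3098 = 9.511 V.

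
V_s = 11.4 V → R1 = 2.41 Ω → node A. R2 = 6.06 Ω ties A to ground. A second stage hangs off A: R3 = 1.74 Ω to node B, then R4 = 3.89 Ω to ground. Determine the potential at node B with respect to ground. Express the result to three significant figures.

V_B ≈ 4.31 V

Looking into the second stage from A: R3 + R4 = 5.630 Ω appears in parallel with R2.
R2 ‖ (R3+R4) = 2.919 Ω.
So V_A = 11.4 × 0.5477 = 6.244 V.
Stage 2 is unloaded, so V_B = V_A · R4/(R3+R4) = 6.244 × 3.89/5.630 = 4.314 V.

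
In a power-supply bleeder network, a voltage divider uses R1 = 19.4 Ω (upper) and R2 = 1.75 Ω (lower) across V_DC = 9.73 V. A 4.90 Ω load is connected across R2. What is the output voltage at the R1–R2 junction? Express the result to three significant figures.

The load sits in parallel with R2, giving an effective lower resistance R2' = R2·R_L/(R2+R_L) = 1.289 Ω.
Then V_out = V_DC · R2'/(R1 + R2') = 9.73 × 1.289/20.69 = 0.6064 V.

V_out ≈ 0.606 V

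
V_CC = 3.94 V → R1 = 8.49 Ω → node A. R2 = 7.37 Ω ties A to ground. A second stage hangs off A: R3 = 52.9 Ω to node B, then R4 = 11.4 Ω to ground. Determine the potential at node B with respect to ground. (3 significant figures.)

V_B ≈ 0.306 V

Node A sees R2 in parallel with the series input of stage 2, R3 + R4 = 64.30 Ω.
R2 ‖ (R3+R4) = 6.612 Ω.
V_A = 3.94 × 6.612/(8.49 + 6.612) = 1.725 V.
Stage 2 is unloaded, so V_B = V_A · R4/(R3+R4) = 1.725 × 11.4/64.30 = 0.3058 V.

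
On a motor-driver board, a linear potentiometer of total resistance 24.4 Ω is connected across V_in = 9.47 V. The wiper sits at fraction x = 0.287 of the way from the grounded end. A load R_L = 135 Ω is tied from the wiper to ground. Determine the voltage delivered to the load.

Split the track: R_lower = x·R_p = 7.003 Ω, R_upper = (1−x)·R_p = 17.40 Ω.
Lower segment in parallel with the load: 7.003 ‖ 135 = 6.657 Ω.
Loaded-divider output: V_out = 9.47 × 0.2768 = 2.621 V.
(Unloaded: V_out = x·V_in = 2.72 V.)

V_out ≈ 2.62 V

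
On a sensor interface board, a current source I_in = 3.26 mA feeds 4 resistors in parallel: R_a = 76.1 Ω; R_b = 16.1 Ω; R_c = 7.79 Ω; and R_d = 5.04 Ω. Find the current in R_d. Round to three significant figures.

Total conductance ΣG = 1/76.1 + 1/16.1 + 1/7.79 + 1/5.04 = 0.4020 (units of 1/Ω).
R_d takes the fraction G_k/ΣG = 0.1984/0.4020 = 0.4935, so I = 3.26 × 0.4935 = 1.609 mA.

I ≈ 1.61 mA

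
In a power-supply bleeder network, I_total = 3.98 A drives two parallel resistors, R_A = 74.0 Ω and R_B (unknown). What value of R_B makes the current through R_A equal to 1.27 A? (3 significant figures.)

The fraction through R_A equals R_B/(R_A+R_B).
With f = 0.3191, R_B = R_A · f/(1−f) = 74.0 × 0.4686 = 34.68 Ω.

R_B ≈ 34.7 Ω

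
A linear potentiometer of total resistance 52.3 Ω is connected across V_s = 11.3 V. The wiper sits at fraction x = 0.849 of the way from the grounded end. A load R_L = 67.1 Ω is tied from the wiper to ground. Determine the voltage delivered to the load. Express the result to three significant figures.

V_out ≈ 8.72 V

The pot divides into 7.897 Ω above the wiper and 44.40 Ω below.
R_L loads the lower segment: effective lower R = 26.72 Ω.
V_out = 11.3 × 26.72/(7.897 + 26.72) = 8.722 V.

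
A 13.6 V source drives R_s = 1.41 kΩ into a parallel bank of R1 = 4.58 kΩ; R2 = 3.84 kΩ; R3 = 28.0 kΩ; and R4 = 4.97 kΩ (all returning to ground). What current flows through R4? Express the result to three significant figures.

I ≈ 1.36 mA

Combine the parallel branches: R_p = (1/4.58 + 1/3.84 + 1/28.0 + 1/4.97)⁻¹ = 1.397 kΩ.
Node voltage V_A = V_DC · R_p/(R_s + R_p) = 13.6 × 0.4977 = 6.769 V.
I(R4) = V_A / R4 = 6.769/4.97 = 1.362 mA.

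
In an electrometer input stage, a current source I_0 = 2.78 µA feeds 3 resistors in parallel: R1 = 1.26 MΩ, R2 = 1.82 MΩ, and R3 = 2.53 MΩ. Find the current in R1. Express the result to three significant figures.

ΣG = 1/1.26 + 1/1.82 + 1/2.53 = 1.738.
Current divider: I(R1) = I_0 · G_k/ΣG = 2.78 × (0.7937/1.738) = 2.78 × 0.4566 = 1.269 µA.

I ≈ 1.27 µA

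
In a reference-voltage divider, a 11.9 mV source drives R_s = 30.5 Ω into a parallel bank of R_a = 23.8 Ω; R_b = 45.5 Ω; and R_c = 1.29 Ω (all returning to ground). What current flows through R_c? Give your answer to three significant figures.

I ≈ 0.347 mA

Parallel bank: R_p = 1/(1/23.8 + 1/45.5 + 1/1.29) = 1.192 Ω.
V_A by voltage divider: V_A = 11.9 × 1.192/(30.5 + 1.192) = 0.4474 mV.
Branch current I = V_A/R_c = 0.4474/1.29 = 0.3469 mA.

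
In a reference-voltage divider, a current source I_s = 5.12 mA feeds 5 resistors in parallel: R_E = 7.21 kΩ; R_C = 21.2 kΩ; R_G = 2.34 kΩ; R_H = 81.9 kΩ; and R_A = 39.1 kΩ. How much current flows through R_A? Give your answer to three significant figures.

I ≈ 0.201 mA

Conductances: ΣG = 1/7.21 + 1/21.2 + 1/2.34 + 1/81.9 + 1/39.1 = 0.6510 (1/kΩ).
R_A takes the fraction G_k/ΣG = 0.02558/0.6510 = 0.03929, so I = 5.12 × 0.03929 = 0.2011 mA.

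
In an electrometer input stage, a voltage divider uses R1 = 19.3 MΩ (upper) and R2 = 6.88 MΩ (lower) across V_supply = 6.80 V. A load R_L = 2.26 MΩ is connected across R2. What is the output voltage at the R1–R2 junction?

The load sits in parallel with R2, giving an effective lower resistance R2' = R2·R_L/(R2+R_L) = 1.701 MΩ.
Then V_out = V_supply · R2'/(R1 + R2') = 6.80 × 1.701/21.00 = 0.5508 V.
(Unloaded it would be 1.79 V; the load pulls it down.)

V_out ≈ 0.551 V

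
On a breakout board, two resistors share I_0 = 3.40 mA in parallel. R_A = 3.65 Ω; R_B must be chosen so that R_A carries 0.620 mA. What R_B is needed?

R_B ≈ 0.814 Ω

The fraction through R_A equals R_B/(R_A+R_B).
With f = 0.1824, R_B = R_A · f/(1−f) = 3.65 × 0.2230 = 0.8140 Ω.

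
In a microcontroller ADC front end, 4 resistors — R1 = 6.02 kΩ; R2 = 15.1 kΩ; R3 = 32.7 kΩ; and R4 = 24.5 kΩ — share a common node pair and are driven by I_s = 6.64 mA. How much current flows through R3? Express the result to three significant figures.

I ≈ 0.669 mA

Total conductance ΣG = 1/6.02 + 1/15.1 + 1/32.7 + 1/24.5 = 0.3037 (units of 1/kΩ).
By the current-divider rule, I = I_s · G_k/ΣG = 6.64 × 0.1007 = 0.6685 mA.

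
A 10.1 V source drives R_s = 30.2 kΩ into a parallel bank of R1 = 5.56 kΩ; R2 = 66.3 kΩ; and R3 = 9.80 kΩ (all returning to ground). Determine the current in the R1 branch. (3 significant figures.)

Equivalent of the parallel group: R_p = 3.367 kΩ.
V_A by voltage divider: V_A = 10.1 × 3.367/(30.2 + 3.367) = 1.013 V.
I(R1) = V_A / R1 = 1.013/5.56 = 0.1822 mA.
(Equivalently: I_total = 0.3009 mA, then current-divider fraction G_k/ΣG = 0.6056.)

I ≈ 0.182 mA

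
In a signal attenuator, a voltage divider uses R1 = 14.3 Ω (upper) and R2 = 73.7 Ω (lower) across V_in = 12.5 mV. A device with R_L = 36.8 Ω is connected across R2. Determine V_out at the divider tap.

V_out ≈ 7.90 mV

First combine the lower leg with the load: R2 ‖ R_L = 24.54 Ω.
Voltage divider with the loaded lower leg: V_out = 12.5 × 24.54/(14.3 + 24.54) = 12.5 × 0.6319 = 7.898 mV.
(Unloaded it would be 10.5 mV; the load pulls it down.)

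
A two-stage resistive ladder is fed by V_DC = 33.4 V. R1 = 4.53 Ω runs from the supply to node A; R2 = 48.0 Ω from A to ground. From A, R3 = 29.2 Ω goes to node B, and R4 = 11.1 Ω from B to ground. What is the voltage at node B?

V_B ≈ 7.62 V

The second stage (R3 + R4 = 40.30 Ω) loads node A in parallel with R2.
Effective lower resistance at A: R2 ‖ 40.30 = 21.91 Ω.
So V_A = 33.4 × 0.8287 = 27.68 V.
V_B = V_A × 0.2754 = 7.623 V.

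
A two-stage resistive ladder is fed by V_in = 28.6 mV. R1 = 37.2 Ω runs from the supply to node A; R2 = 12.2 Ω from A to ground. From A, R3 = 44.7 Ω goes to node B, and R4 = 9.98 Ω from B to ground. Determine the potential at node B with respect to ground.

V_B ≈ 1.10 mV

Node A sees R2 in parallel with the series input of stage 2, R3 + R4 = 54.68 Ω.
R2 ‖ (R3+R4) = 9.975 Ω.
So V_A = 28.6 × 0.2114 = 6.047 mV.
V_B = V_A × 0.1825 = 1.104 mV.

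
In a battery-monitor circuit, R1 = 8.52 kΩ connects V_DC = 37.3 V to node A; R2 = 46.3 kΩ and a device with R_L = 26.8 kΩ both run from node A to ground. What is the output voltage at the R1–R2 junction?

First combine the lower leg with the load: R2 ‖ R_L = 16.97 kΩ.
Now apply the divider: V_out = 37.3 × 0.6658 = 24.83 V.

V_out ≈ 24.8 V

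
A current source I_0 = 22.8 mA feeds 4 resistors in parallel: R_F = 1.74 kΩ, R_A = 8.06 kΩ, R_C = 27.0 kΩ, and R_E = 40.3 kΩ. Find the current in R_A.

Conductances: ΣG = 1/1.74 + 1/8.06 + 1/27.0 + 1/40.3 = 0.7606 (1/kΩ).
By the current-divider rule, I = I_0 · G_k/ΣG = 22.8 × 0.1631 = 3.719 mA.

I ≈ 3.72 mA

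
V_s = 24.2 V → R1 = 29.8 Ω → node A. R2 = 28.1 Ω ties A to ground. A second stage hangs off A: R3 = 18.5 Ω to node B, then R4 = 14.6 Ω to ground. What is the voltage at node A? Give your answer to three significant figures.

Looking into the second stage from A: R3 + R4 = 33.10 Ω appears in parallel with R2.
Effective lower resistance at A: R2 ‖ 33.10 = 15.20 Ω.
So V_A = 24.2 × 0.3377 = 8.173 V.

V_A ≈ 8.17 V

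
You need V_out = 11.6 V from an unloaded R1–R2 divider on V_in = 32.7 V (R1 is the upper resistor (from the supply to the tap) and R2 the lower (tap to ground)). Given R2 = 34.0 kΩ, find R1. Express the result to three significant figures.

Required fraction k = V_out/V_in = 0.3547.
Rearranging, R1 = R2·(1−k)/k = 34.0 × 1.819 = 61.84 kΩ.

R1 ≈ 61.8 kΩ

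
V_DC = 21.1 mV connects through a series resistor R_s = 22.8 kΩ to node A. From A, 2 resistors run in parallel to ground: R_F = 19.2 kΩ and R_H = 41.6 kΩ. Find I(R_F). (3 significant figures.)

I ≈ 0.402 µA

Combine the parallel branches: R_p = (1/19.2 + 1/41.6)⁻¹ = 13.14 kΩ.
Node voltage V_A = V_DC · R_p/(R_s + R_p) = 21.1 × 0.3656 = 7.713 mV.
Branch current I = V_A/R_F = 7.713/19.2 = 0.4017 µA.
(Check via current divider: I_total = 0.5871 µA; share G_k/ΣG = 0.6842 → same result.)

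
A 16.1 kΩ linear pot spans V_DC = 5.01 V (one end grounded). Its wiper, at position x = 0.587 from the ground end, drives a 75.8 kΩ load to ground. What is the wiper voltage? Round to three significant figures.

V_out ≈ 2.80 V

Split the track: R_lower = x·R_p = 9.451 kΩ, R_upper = (1−x)·R_p = 6.649 kΩ.
Lower segment in parallel with the load: 9.451 ‖ 75.8 = 8.403 kΩ.
Loaded-divider output: V_out = 5.01 × 0.5583 = 2.797 V.
(Unloaded: V_out = x·V_DC = 2.94 V.)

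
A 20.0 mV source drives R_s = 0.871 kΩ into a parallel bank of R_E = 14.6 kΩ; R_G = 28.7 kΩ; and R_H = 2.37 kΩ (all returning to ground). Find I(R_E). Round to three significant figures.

Combine the parallel branches: R_p = (1/14.6 + 1/28.7 + 1/2.37)⁻¹ = 1.904 kΩ.
V_A by voltage divider: V_A = 20.0 × 1.904/(0.871 + 1.904) = 13.72 mV.
Branch current I = V_A/R_E = 13.72/14.6 = 0.9399 µA.

I ≈ 0.940 µA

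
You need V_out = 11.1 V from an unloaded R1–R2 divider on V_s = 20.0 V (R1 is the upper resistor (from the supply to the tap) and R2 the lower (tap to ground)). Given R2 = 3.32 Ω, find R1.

The divider ratio is R2/(R1+R2) = 11.1/20.0 = 0.5550.
Rearranging, R1 = R2·(1−k)/k = 3.32 × 0.8018 = 2.662 Ω.

R1 ≈ 2.66 Ω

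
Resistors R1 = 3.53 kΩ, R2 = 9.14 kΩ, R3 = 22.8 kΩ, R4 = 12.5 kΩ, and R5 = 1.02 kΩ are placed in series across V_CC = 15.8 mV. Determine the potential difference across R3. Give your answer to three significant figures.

V ≈ 7.35 mV

ΣR = 3.53 + 9.14 + 22.8 + 12.5 + 1.02 = 48.99 kΩ.
By the voltage-divider rule, V = 15.8 × 22.80/48.99 = 7.353 mV.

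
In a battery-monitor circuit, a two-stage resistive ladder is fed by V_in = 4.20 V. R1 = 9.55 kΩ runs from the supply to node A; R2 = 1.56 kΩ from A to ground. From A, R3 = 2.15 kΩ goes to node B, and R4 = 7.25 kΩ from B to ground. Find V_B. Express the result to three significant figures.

V_B ≈ 0.398 V

The second stage (R3 + R4 = 9.400 kΩ) loads node A in parallel with R2.
Effective lower resistance at A: R2 ‖ 9.400 = 1.338 kΩ.
So V_A = 4.20 × 0.1229 = 0.5161 V.
V_B = V_A × 0.7713 = 0.3981 V.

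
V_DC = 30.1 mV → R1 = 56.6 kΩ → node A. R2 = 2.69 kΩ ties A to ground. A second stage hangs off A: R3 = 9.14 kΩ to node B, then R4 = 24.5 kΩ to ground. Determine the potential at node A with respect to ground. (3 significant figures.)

V_A ≈ 1.27 mV

The second stage (R3 + R4 = 33.64 kΩ) loads node A in parallel with R2.
R2 ‖ (R3+R4) = 2.491 kΩ.
V_A = 30.1 × 2.491/(56.6 + 2.491) = 1.269 mV.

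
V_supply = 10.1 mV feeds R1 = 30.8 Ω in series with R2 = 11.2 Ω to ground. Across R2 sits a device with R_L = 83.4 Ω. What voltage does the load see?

First combine the lower leg with the load: R2 ‖ R_L = 9.874 Ω.
Now apply the divider: V_out = 10.1 × 0.2428 = 2.452 mV.
(Unloaded it would be 2.69 mV; the load pulls it down.)

V_out ≈ 2.45 mV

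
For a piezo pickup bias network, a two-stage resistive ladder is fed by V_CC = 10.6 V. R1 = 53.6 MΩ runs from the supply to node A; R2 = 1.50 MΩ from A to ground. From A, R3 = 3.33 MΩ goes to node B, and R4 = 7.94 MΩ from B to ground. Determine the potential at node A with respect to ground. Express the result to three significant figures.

Looking into the second stage from A: R3 + R4 = 11.27 MΩ appears in parallel with R2.
Effective lower resistance at A: R2 ‖ 11.27 = 1.324 MΩ.
First divider: V_A = V_CC · 1.324/(53.6 + 1.324) = 0.2555 V.

V_A ≈ 0.255 V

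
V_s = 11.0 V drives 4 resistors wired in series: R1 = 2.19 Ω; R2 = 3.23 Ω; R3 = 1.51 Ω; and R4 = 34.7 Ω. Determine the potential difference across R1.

V ≈ 0.579 V

ΣR = 2.19 + 3.23 + 1.51 + 34.7 = 41.63 Ω.
By the voltage-divider rule, V = 11.0 × 2.190/41.63 = 0.5787 V.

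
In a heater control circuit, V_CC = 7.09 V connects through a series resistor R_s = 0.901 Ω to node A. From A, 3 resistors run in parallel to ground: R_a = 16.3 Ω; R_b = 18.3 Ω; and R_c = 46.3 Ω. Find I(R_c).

Combine the parallel branches: R_p = (1/16.3 + 1/18.3 + 1/46.3)⁻¹ = 7.268 Ω.
V_A = 7.09 × 7.268/8.169 = 6.308 V.
I(R_c) = V_A / R_c = 6.308/46.3 = 0.1362 A.
(Equivalently: I_total = 0.8679 A, then current-divider fraction G_k/ΣG = 0.1570.)

I ≈ 0.136 A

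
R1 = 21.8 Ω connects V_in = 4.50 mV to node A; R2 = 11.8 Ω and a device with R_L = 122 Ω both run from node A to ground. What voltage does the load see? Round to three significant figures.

First combine the lower leg with the load: R2 ‖ R_L = 10.76 Ω.
Voltage divider with the loaded lower leg: V_out = 4.50 × 10.76/(21.8 + 10.76) = 4.50 × 0.3305 = 1.487 mV.
(Unloaded it would be 1.58 mV; the load pulls it down.)

V_out ≈ 1.49 mV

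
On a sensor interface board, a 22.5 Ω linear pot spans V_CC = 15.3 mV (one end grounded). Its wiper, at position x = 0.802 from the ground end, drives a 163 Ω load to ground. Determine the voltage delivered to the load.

Lower segment x·R_p = 18.05 Ω; upper segment (1−x)·R_p = 4.455 Ω.
R_L loads the lower segment: effective lower R = 16.25 Ω.
Then V_out = V_CC · 16.25/(4.455 + 16.25) = 12.01 mV.

V_out ≈ 12.0 mV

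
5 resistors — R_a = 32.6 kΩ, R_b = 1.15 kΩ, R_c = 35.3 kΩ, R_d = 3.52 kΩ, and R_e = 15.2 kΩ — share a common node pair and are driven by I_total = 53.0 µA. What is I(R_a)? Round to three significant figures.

ΣG = 1/32.6 + 1/1.15 + 1/35.3 + 1/3.52 + 1/15.2 = 1.278.
R_a takes the fraction G_k/ΣG = 0.03067/1.278 = 0.02399, so I = 53.0 × 0.02399 = 1.272 µA.

I ≈ 1.27 µA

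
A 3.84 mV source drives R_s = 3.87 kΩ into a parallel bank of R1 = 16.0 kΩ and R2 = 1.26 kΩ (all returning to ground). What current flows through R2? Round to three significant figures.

Equivalent of the parallel group: R_p = 1.168 kΩ.
V_A by voltage divider: V_A = 3.84 × 1.168/(3.87 + 1.168) = 0.8903 mV.
Branch current I = V_A/R2 = 0.8903/1.26 = 0.7066 µA.
(Equivalently: I_total = 0.7622 µA, then current-divider fraction G_k/ΣG = 0.9270.)

I ≈ 0.707 µA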